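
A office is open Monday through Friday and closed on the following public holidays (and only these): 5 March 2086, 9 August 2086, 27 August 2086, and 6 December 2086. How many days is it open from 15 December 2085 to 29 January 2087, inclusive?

15 December 2085 is a Saturday.
That's 411 days from start to end, counting both.
411 = 7 × 58 + 5, so there are 58 full weeks plus 5 extra days.
Each full week contributes 5 weekdays (Mon–Fri): 58 × 5 = 290.
The 5 extra days are Sat, Sun, Mon, Tue, Wed — 3 of them qualify.
Total: 290 + 3 = 293.
Holidays: 5 March 2086 (Tue); 9 August 2086 (Fri); 27 August 2086 (Tue); 6 December 2086 (Fri).
All 4 holidays fall on weekdays, so subtract 4.
Business days: 293 − 4 = 289.

289 business days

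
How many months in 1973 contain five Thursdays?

A month has five Thursdays exactly when Thursday falls within its first (length − 28) days.
Jan: 31 days, starts Mon → 5 of Mon, Tue, Wed
Feb: 28 days, starts Thu → 5 of (none)
Mar: 31 days, starts Thu → 5 of Thu, Fri, Sat ✓
Apr: 30 days, starts Sun → 5 of Sun, Mon
May: 31 days, starts Tue → 5 of Tue, Wed, Thu ✓
Jun: 30 days, starts Fri → 5 of Fri, Sat
Jul: 31 days, starts Sun → 5 of Sun, Mon, Tue
Aug: 31 days, starts Wed → 5 of Wed, Thu, Fri ✓
Sep: 30 days, starts Sat → 5 of Sat, Sun
Oct: 31 days, starts Mon → 5 of Mon, Tue, Wed
Nov: 30 days, starts Thu → 5 of Thu, Fri ✓
Dec: 31 days, starts Sat → 5 of Sat, Sun, Mon
Months with five Thursdays: Mar, May, Aug, Nov.

4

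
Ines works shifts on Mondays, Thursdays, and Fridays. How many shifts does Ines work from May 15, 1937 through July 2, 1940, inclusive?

490

May 15, 1937 is a Saturday.
The range spans 1145 days (inclusive of both endpoints).
1145 = 7 × 163 + 4, so there are 163 full weeks plus 4 extra days.
Each full week contributes 3 days from the set (Mon, Thu, Fri): 163 × 3 = 489.
The 4 extra days are Saturday, Sunday, Monday, Tuesday — 1 of them qualifies.
Total: 489 + 1 = 490.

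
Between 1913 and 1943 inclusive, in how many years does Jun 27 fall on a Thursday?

Day of week of June 27 in each year:
1913: Fri, 1914: Sat, 1915: Sun, 1916: Tue, 1917: Wed, 1918: Thu ✓, 1919: Fri, 1920: Sun, 1921: Mon, 1922: Tue, 1923: Wed, 1924: Fri, 1925: Sat, 1926: Sun, 1927: Mon, 1928: Wed, 1929: Thu ✓, 1930: Fri, 1931: Sat, 1932: Mon, 1933: Tue, 1934: Wed, 1935: Thu ✓, 1936: Sat, 1937: Sun, 1938: Mon, 1939: Tue, 1940: Thu ✓, 1941: Fri, 1942: Sat, 1943: Sun
Thursdays: 1918, 1929, 1935, 1940.

4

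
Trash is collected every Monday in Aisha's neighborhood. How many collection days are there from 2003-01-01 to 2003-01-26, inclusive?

3 Mondays

2003-01-01 is a Wednesday.
That's 26 days from start to end, counting both.
26 = 7 × 3 + 5, so there are 3 full weeks plus 5 extra days.
Each full week contributes one Monday: 3 so far.
The 5 extra days are Wednesday, Thursday, Friday, Saturday, Sunday — none qualify.
Total: 3 + 0 = 3.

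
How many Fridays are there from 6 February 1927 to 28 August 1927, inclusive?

29

6 February 1927 is a Sunday.
That's 204 days from start to end, counting both.
204 = 7 × 29 + 1, so there are 29 full weeks plus 1 extra day.
Each full week contributes one Friday: 29 so far.
The 1 extra day is Sun — none qualify.
Total: 29 + 0 = 29.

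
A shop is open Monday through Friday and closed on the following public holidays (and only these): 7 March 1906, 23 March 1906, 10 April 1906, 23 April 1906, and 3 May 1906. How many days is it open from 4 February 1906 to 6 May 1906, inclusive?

60 working days

4 February 1906 is a Sunday.
The range spans 92 days (inclusive of both endpoints).
92 = 7 × 13 + 1, so there are 13 full weeks plus 1 extra day.
Each full week contributes 5 weekdays (Mon–Fri): 13 × 5 = 65.
The 1 extra day is Sun — none qualify.
Total: 65 + 0 = 65.
Holidays: 7 March 1906 (Wed); 23 March 1906 (Fri); 10 April 1906 (Tue); 23 April 1906 (Mon); 3 May 1906 (Thu).
All 5 holidays fall on weekdays, so subtract 5.
Business days: 65 − 5 = 60.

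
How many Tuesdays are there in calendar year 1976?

52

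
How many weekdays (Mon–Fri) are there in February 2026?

20 weekdays

Feb 1, 2026 is a Sunday.
From Feb 1, 2026 to Feb 28, 2026 is 28 days inclusive.
28 = 7 × 4, so the span is exactly 4 full weeks.
Each full week contributes 5 weekdays (Mon–Fri): 4 × 5 = 20.
Total: 20.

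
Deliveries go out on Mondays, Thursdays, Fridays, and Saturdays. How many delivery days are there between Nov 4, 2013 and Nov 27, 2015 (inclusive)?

Nov 4, 2013 is a Monday.
That's 754 days from start to end, counting both.
754 = 7 × 107 + 5, so there are 107 full weeks plus 5 extra days.
Each full week contributes 4 days from the set (Mon, Thu, Fri, Sat): 107 × 4 = 428.
The 5 extra days are Mon, Tue, Wed, Thu, Fri — 3 of them qualify.
Total: 428 + 3 = 431.

431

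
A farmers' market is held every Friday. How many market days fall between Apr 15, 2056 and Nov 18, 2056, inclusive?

31

Apr 15, 2056 is a Saturday.
That's 218 days from start to end, counting both.
218 = 7 × 31 + 1, so there are 31 full weeks plus 1 extra day.
Each full week contributes one Friday: 31 so far.
The 1 extra day is Saturday — none qualify.
Total: 31 + 0 = 31.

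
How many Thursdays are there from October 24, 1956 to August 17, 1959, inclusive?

October 24, 1956 is a Wednesday.
That's 1028 days from start to end, counting both.
1028 = 7 × 146 + 6, so there are 146 full weeks plus 6 extra days.
Each full week contributes one Thursday: 146 so far.
The 6 extra days are Wednesday, Thursday, Friday, Saturday, Sunday, Monday — 1 of them qualifies.
Total: 146 + 1 = 147.

147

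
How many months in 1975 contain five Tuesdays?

4

A month has five Tuesdays exactly when Tuesday falls within its first (length − 28) days.
Jan: 31 days, starts Wed → 5 of Wed, Thu, Fri
Feb: 28 days, starts Sat → 5 of (none)
Mar: 31 days, starts Sat → 5 of Sat, Sun, Mon
Apr: 30 days, starts Tue → 5 of Tue, Wed ✓
May: 31 days, starts Thu → 5 of Thu, Fri, Sat
Jun: 30 days, starts Sun → 5 of Sun, Mon
Jul: 31 days, starts Tue → 5 of Tue, Wed, Thu ✓
Aug: 31 days, starts Fri → 5 of Fri, Sat, Sun
Sep: 30 days, starts Mon → 5 of Mon, Tue ✓
Oct: 31 days, starts Wed → 5 of Wed, Thu, Fri
Nov: 30 days, starts Sat → 5 of Sat, Sun
Dec: 31 days, starts Mon → 5 of Mon, Tue, Wed ✓
Months with five Tuesdays: Apr, Jul, Sep, Dec.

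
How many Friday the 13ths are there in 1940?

The 13th falls on a Friday when the month's 13th has weekday Fri.
Jan 13 is Sat; Feb 13 is Tue; Mar 13 is Wed; Apr 13 is Sat; May 13 is Mon; Jun 13 is Thu; Jul 13 is Sat; Aug 13 is Tue; Sep 13 is Fri ✓; Oct 13 is Sun; Nov 13 is Wed; Dec 13 is Fri ✓.
Friday the 13ths: Sep, Dec.

2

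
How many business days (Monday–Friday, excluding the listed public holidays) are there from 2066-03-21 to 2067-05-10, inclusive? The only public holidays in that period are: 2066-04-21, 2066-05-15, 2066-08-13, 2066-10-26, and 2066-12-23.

2066-03-21 is a Sunday.
From 2066-03-21 to 2067-05-10 is 416 days inclusive.
416 = 7 × 59 + 3, so there are 59 full weeks plus 3 extra days.
Each full week contributes 5 weekdays (Mon–Fri): 59 × 5 = 295.
The 3 extra days are Sun, Mon, Tue — 2 of them qualify.
Total: 295 + 2 = 297.
Holidays: 2066-04-21 (Wed); 2066-05-15 (Sat); 2066-08-13 (Fri); 2066-10-26 (Tue); 2066-12-23 (Thu).
4 of the 5 holidays fall on weekdays; the rest are weekends and were already excluded.
Business days: 297 − 4 = 293.

293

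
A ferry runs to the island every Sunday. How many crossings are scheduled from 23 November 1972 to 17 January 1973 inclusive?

23 November 1972 is a Thursday.
The range spans 56 days (inclusive of both endpoints).
56 = 7 × 8, so the span is exactly 8 full weeks.
Each full week contributes one Sunday: 8 so far.

8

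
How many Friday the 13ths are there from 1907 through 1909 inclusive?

Friday-the-13ths by year:
1907: Sep, Dec
1908: Mar, Nov
1909: Aug

5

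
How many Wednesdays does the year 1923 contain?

52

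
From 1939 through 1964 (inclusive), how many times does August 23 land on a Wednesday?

4

Day of week of August 23 in each year:
1939: Wed ✓, 1940: Fri, 1941: Sat, 1942: Sun, 1943: Mon, 1944: Wed ✓, 1945: Thu, 1946: Fri, 1947: Sat, 1948: Mon, 1949: Tue, 1950: Wed ✓, 1951: Thu, 1952: Sat, 1953: Sun, 1954: Mon, 1955: Tue, 1956: Thu, 1957: Fri, 1958: Sat, 1959: Sun, 1960: Tue, 1961: Wed ✓, 1962: Thu, 1963: Fri, 1964: Sun
Wednesdays: 1939, 1944, 1950, 1961.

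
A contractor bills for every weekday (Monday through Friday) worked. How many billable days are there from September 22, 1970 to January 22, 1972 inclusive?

September 22, 1970 is a Tuesday.
The range spans 488 days (inclusive of both endpoints).
488 = 7 × 69 + 5, so there are 69 full weeks plus 5 extra days.
Each full week contributes 5 weekdays (Mon–Fri): 69 × 5 = 345.
The 5 extra days are Tuesday, Wednesday, Thursday, Friday, Saturday — 4 of them qualify.
Total: 345 + 4 = 349.

349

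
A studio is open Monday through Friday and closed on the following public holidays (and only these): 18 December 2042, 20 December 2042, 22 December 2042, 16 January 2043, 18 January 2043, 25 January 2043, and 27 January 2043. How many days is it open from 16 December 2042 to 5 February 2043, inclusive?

34 business days

16 December 2042 is a Tuesday.
That's 52 days from start to end, counting both.
52 = 7 × 7 + 3, so there are 7 full weeks plus 3 extra days.
Each full week contributes 5 weekdays (Mon–Fri): 7 × 5 = 35.
The 3 extra days are Tuesday, Wednesday, Thursday — 3 of them qualify.
Total: 35 + 3 = 38.
Holidays: 18 December 2042 (Thu); 20 December 2042 (Sat); 22 December 2042 (Mon); 16 January 2043 (Fri); 18 January 2043 (Sun); 25 January 2043 (Sun); 27 January 2043 (Tue).
4 of the 7 holidays fall on weekdays; the rest are weekends and were already excluded.
Business days: 38 − 4 = 34.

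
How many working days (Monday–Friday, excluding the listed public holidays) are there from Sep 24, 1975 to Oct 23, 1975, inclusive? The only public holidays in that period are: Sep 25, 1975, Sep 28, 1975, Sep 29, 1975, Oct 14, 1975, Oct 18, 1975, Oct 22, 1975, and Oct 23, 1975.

17

Sep 24, 1975 is a Wednesday.
That's 30 days from start to end, counting both.
30 = 7 × 4 + 2, so there are 4 full weeks plus 2 extra days.
Each full week contributes 5 weekdays (Mon–Fri): 4 × 5 = 20.
The 2 extra days are Wed, Thu — 2 of them qualify.
Total: 20 + 2 = 22.
Holidays: Sep 25, 1975 (Thu); Sep 28, 1975 (Sun); Sep 29, 1975 (Mon); Oct 14, 1975 (Tue); Oct 18, 1975 (Sat); Oct 22, 1975 (Wed); Oct 23, 1975 (Thu).
5 of the 7 holidays fall on weekdays; the rest are weekends and were already excluded.
Business days: 22 − 5 = 17.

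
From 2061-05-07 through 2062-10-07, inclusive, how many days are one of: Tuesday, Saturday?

149

2061-05-07 is a Saturday.
The range spans 519 days (inclusive of both endpoints).
519 = 7 × 74 + 1, so there are 74 full weeks plus 1 extra day.
Each full week contributes 2 days from the set (Tue, Sat): 74 × 2 = 148.
The 1 extra day is Saturday — 1 of them qualifies.
Total: 148 + 1 = 149.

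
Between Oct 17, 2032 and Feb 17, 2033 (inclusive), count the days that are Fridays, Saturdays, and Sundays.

52

Oct 17, 2032 is a Sunday.
The range spans 124 days (inclusive of both endpoints).
124 = 7 × 17 + 5, so there are 17 full weeks plus 5 extra days.
Each full week contributes 3 days from the set (Fri, Sat, Sun): 17 × 3 = 51.
The 5 extra days are Sun, Mon, Tue, Wed, Thu — 1 of them qualifies.
Total: 51 + 1 = 52.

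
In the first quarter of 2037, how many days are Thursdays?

January 1, 2037 is a Thursday.
The range spans 90 days (inclusive of both endpoints).
90 = 7 × 12 + 6, so there are 12 full weeks plus 6 extra days.
Each full week contributes one Thursday: 12 so far.
The 6 extra days are Thursday, Friday, Saturday, Sunday, Monday, Tuesday — 1 of them qualifies.
Total: 12 + 1 = 13.

13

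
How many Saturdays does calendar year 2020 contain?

January 1, 2020 is a Wednesday.
From January 1, 2020 to December 31, 2020 is 366 days inclusive.
366 = 7 × 52 + 2, so there are 52 full weeks plus 2 extra days.
Each full week contributes one Saturday: 52 so far.
The 2 extra days are Wednesday, Thursday — none qualify.
Total: 52 + 0 = 52.

52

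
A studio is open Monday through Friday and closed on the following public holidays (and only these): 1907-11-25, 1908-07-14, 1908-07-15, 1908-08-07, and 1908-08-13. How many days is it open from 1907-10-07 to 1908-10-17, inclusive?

1907-10-07 is a Monday.
That's 377 days from start to end, counting both.
377 = 7 × 53 + 6, so there are 53 full weeks plus 6 extra days.
Each full week contributes 5 weekdays (Mon–Fri): 53 × 5 = 265.
The 6 extra days are Monday, Tuesday, Wednesday, Thursday, Friday, Saturday — 5 of them qualify.
Total: 265 + 5 = 270.
Holidays: 1907-11-25 (Mon); 1908-07-14 (Tue); 1908-07-15 (Wed); 1908-08-07 (Fri); 1908-08-13 (Thu).
All 5 holidays fall on weekdays, so subtract 5.
Business days: 270 − 5 = 265.

265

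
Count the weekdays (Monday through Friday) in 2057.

261

Jan 1, 2057 is a Monday.
The range spans 365 days (inclusive of both endpoints).
365 = 7 × 52 + 1, so there are 52 full weeks plus 1 extra day.
Each full week contributes 5 weekdays (Mon–Fri): 52 × 5 = 260.
The 1 extra day is Mon — 1 of them qualifies.
Total: 260 + 1 = 261.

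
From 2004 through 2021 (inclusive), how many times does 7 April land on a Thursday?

3

Day of week of April 7 in each year:
2004: Wed, 2005: Thu ✓, 2006: Fri, 2007: Sat, 2008: Mon, 2009: Tue, 2010: Wed, 2011: Thu ✓, 2012: Sat, 2013: Sun, 2014: Mon, 2015: Tue, 2016: Thu ✓, 2017: Fri, 2018: Sat, 2019: Sun, 2020: Tue, 2021: Wed
Thursdays: 2005, 2011, 2016.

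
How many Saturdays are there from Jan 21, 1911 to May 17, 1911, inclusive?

Jan 21, 1911 is a Saturday.
The range spans 117 days (inclusive of both endpoints).
117 = 7 × 16 + 5, so there are 16 full weeks plus 5 extra days.
Each full week contributes one Saturday: 16 so far.
The 5 extra days are Saturday, Sunday, Monday, Tuesday, Wednesday — 1 of them qualifies.
Total: 16 + 1 = 17.

17 Saturdays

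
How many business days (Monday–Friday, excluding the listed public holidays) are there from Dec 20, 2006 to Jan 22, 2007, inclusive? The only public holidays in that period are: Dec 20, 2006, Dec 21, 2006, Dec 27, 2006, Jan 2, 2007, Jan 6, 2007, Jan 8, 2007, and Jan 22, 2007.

18 business days

Dec 20, 2006 is a Wednesday.
The range spans 34 days (inclusive of both endpoints).
34 = 7 × 4 + 6, so there are 4 full weeks plus 6 extra days.
Each full week contributes 5 weekdays (Mon–Fri): 4 × 5 = 20.
The 6 extra days are Wednesday, Thursday, Friday, Saturday, Sunday, Monday — 4 of them qualify.
Total: 20 + 4 = 24.
Holidays: Dec 20, 2006 (Wed); Dec 21, 2006 (Thu); Dec 27, 2006 (Wed); Jan 2, 2007 (Tue); Jan 6, 2007 (Sat); Jan 8, 2007 (Mon); Jan 22, 2007 (Mon).
6 of the 7 holidays fall on weekdays; the rest are weekends and were already excluded.
Business days: 24 − 6 = 18.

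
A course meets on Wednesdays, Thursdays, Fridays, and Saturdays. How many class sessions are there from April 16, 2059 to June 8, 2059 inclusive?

32

April 16, 2059 is a Wednesday.
From April 16, 2059 to June 8, 2059 is 54 days inclusive.
54 = 7 × 7 + 5, so there are 7 full weeks plus 5 extra days.
Each full week contributes 4 days from the set (Wed, Thu, Fri, Sat): 7 × 4 = 28.
The 5 extra days are Wednesday, Thursday, Friday, Saturday, Sunday — 4 of them qualify.
Total: 28 + 4 = 32.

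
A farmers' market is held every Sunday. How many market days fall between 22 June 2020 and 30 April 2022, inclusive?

96

22 June 2020 is a Monday.
The range spans 678 days (inclusive of both endpoints).
678 = 7 × 96 + 6, so there are 96 full weeks plus 6 extra days.
Each full week contributes one Sunday: 96 so far.
The 6 extra days are Mon, Tue, Wed, Thu, Fri, Sat — none qualify.
Total: 96 + 0 = 96.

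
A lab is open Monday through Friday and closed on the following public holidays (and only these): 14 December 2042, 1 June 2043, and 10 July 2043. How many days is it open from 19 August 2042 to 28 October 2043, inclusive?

310

19 August 2042 is a Tuesday.
From 19 August 2042 to 28 October 2043 is 436 days inclusive.
436 = 7 × 62 + 2, so there are 62 full weeks plus 2 extra days.
Each full week contributes 5 weekdays (Mon–Fri): 62 × 5 = 310.
The 2 extra days are Tue, Wed — 2 of them qualify.
Total: 310 + 2 = 312.
Holidays: 14 December 2042 (Sun); 1 June 2043 (Mon); 10 July 2043 (Fri).
2 of the 3 holidays fall on weekdays; the rest are weekends and were already excluded.
Business days: 312 − 2 = 310.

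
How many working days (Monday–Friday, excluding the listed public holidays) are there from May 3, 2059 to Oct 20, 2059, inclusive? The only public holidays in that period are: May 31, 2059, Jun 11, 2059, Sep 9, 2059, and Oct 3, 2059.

118 working days

May 3, 2059 is a Saturday.
From May 3, 2059 to Oct 20, 2059 is 171 days inclusive.
171 = 7 × 24 + 3, so there are 24 full weeks plus 3 extra days.
Each full week contributes 5 weekdays (Mon–Fri): 24 × 5 = 120.
The 3 extra days are Sat, Sun, Mon — 1 of them qualifies.
Total: 120 + 1 = 121.
Holidays: May 31, 2059 (Sat); Jun 11, 2059 (Wed); Sep 9, 2059 (Tue); Oct 3, 2059 (Fri).
3 of the 4 holidays fall on weekdays; the rest are weekends and were already excluded.
Business days: 121 − 3 = 118.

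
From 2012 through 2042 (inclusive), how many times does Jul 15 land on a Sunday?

5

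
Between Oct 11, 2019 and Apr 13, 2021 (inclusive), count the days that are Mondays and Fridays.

158

Oct 11, 2019 is a Friday.
That's 551 days from start to end, counting both.
551 = 7 × 78 + 5, so there are 78 full weeks plus 5 extra days.
Each full week contributes 2 days from the set (Mon, Fri): 78 × 2 = 156.
The 5 extra days are Fri, Sat, Sun, Mon, Tue — 2 of them qualify.
Total: 156 + 2 = 158.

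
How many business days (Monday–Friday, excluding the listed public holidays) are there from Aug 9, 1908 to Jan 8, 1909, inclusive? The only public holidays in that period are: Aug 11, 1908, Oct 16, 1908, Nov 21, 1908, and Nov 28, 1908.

108 business days

Aug 9, 1908 is a Sunday.
The range spans 153 days (inclusive of both endpoints).
153 = 7 × 21 + 6, so there are 21 full weeks plus 6 extra days.
Each full week contributes 5 weekdays (Mon–Fri): 21 × 5 = 105.
The 6 extra days are Sun, Mon, Tue, Wed, Thu, Fri — 5 of them qualify.
Total: 105 + 5 = 110.
Holidays: Aug 11, 1908 (Tue); Oct 16, 1908 (Fri); Nov 21, 1908 (Sat); Nov 28, 1908 (Sat).
2 of the 4 holidays fall on weekdays; the rest are weekends and were already excluded.
Business days: 110 − 2 = 108.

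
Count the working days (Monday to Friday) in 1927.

260 weekdays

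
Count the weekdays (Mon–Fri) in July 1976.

1976-07-01 is a Thursday.
From 1976-07-01 to 1976-07-31 is 31 days inclusive.
31 = 7 × 4 + 3, so there are 4 full weeks plus 3 extra days.
Each full week contributes 5 weekdays (Mon–Fri): 4 × 5 = 20.
The 3 extra days are Thursday, Friday, Saturday — 2 of them qualify.
Total: 20 + 2 = 22.

22 weekdays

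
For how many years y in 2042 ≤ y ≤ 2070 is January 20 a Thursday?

4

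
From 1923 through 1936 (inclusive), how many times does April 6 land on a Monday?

Day of week of April 6 in each year:
1923: Fri, 1924: Sun, 1925: Mon ✓, 1926: Tue, 1927: Wed, 1928: Fri, 1929: Sat, 1930: Sun, 1931: Mon ✓, 1932: Wed, 1933: Thu, 1934: Fri, 1935: Sat, 1936: Mon ✓
Mondays: 1925, 1931, 1936.

3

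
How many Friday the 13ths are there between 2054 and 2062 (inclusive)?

15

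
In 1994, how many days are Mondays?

52

Jan 1, 1994 is a Saturday.
From Jan 1, 1994 to Dec 31, 1994 is 365 days inclusive.
365 = 7 × 52 + 1, so there are 52 full weeks plus 1 extra day.
Each full week contributes one Monday: 52 so far.
The 1 extra day is Saturday — none qualify.
Total: 52 + 0 = 52.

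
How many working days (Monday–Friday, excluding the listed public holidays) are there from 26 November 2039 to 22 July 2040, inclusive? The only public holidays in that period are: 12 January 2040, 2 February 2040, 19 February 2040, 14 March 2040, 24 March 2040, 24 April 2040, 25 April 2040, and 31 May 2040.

26 November 2039 is a Saturday.
The range spans 240 days (inclusive of both endpoints).
240 = 7 × 34 + 2, so there are 34 full weeks plus 2 extra days.
Each full week contributes 5 weekdays (Mon–Fri): 34 × 5 = 170.
The 2 extra days are Sat, Sun — none qualify.
Total: 170 + 0 = 170.
Holidays: 12 January 2040 (Thu); 2 February 2040 (Thu); 19 February 2040 (Sun); 14 March 2040 (Wed); 24 March 2040 (Sat); 24 April 2040 (Tue); 25 April 2040 (Wed); 31 May 2040 (Thu).
6 of the 8 holidays fall on weekdays; the rest are weekends and were already excluded.
Business days: 170 − 6 = 164.

164 working days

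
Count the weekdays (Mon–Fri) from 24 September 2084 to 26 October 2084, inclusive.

24 weekdays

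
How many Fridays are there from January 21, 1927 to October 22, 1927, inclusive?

40 Fridays

January 21, 1927 is a Friday.
That's 275 days from start to end, counting both.
275 = 7 × 39 + 2, so there are 39 full weeks plus 2 extra days.
Each full week contributes one Friday: 39 so far.
The 2 extra days are Fri, Sat — 1 of them qualifies.
Total: 39 + 1 = 40.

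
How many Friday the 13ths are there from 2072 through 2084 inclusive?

21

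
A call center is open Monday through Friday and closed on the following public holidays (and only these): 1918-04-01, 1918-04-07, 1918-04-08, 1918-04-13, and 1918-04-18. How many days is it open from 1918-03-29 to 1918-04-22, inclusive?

1918-03-29 is a Friday.
That's 25 days from start to end, counting both.
25 = 7 × 3 + 4, so there are 3 full weeks plus 4 extra days.
Each full week contributes 5 weekdays (Mon–Fri): 3 × 5 = 15.
The 4 extra days are Fri, Sat, Sun, Mon — 2 of them qualify.
Total: 15 + 2 = 17.
Holidays: 1918-04-01 (Mon); 1918-04-07 (Sun); 1918-04-08 (Mon); 1918-04-13 (Sat); 1918-04-18 (Thu).
3 of the 5 holidays fall on weekdays; the rest are weekends and were already excluded.
Business days: 17 − 3 = 14.

14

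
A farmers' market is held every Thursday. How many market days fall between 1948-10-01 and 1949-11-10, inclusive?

1948-10-01 is a Friday.
That's 406 days from start to end, counting both.
406 = 7 × 58, so the span is exactly 58 full weeks.
Each full week contributes one Thursday: 58 so far.
Total: 58.

58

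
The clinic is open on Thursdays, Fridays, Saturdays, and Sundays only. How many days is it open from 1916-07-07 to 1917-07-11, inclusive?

211

1916-07-07 is a Friday.
That's 370 days from start to end, counting both.
370 = 7 × 52 + 6, so there are 52 full weeks plus 6 extra days.
Each full week contributes 4 days from the set (Thu, Fri, Sat, Sun): 52 × 4 = 208.
The 6 extra days are Fri, Sat, Sun, Mon, Tue, Wed — 3 of them qualify.
Total: 208 + 3 = 211.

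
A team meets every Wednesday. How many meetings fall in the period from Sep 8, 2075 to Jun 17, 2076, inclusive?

41

Sep 8, 2075 is a Sunday.
From Sep 8, 2075 to Jun 17, 2076 is 284 days inclusive.
284 = 7 × 40 + 4, so there are 40 full weeks plus 4 extra days.
Each full week contributes one Wednesday: 40 so far.
The 4 extra days are Sun, Mon, Tue, Wed — 1 of them qualifies.
Total: 40 + 1 = 41.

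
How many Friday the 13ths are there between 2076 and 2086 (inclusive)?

Friday-the-13ths by year:
2076: Mar, Nov
2077: Aug
2078: May
2079: Jan, Oct
2080: Sep, Dec
2081: Jun
2082: Feb, Mar, Nov
2083: Aug
2084: Oct
2085: Apr, Jul
2086: Sep, Dec

18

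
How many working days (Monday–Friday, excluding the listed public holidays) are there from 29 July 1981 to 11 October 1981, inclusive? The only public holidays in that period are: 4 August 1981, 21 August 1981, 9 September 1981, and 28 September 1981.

49 working days

29 July 1981 is a Wednesday.
That's 75 days from start to end, counting both.
75 = 7 × 10 + 5, so there are 10 full weeks plus 5 extra days.
Each full week contributes 5 weekdays (Mon–Fri): 10 × 5 = 50.
The 5 extra days are Wed, Thu, Fri, Sat, Sun — 3 of them qualify.
Total: 50 + 3 = 53.
Holidays: 4 August 1981 (Tue); 21 August 1981 (Fri); 9 September 1981 (Wed); 28 September 1981 (Mon).
All 4 holidays fall on weekdays, so subtract 4.
Business days: 53 − 4 = 49.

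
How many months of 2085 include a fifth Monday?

A month has five Mondays exactly when Monday falls within its first (length − 28) days.
Jan: 31 days, starts Mon → 5 of Mon, Tue, Wed ✓
Feb: 28 days, starts Thu → 5 of (none)
Mar: 31 days, starts Thu → 5 of Thu, Fri, Sat
Apr: 30 days, starts Sun → 5 of Sun, Mon ✓
May: 31 days, starts Tue → 5 of Tue, Wed, Thu
Jun: 30 days, starts Fri → 5 of Fri, Sat
Jul: 31 days, starts Sun → 5 of Sun, Mon, Tue ✓
Aug: 31 days, starts Wed → 5 of Wed, Thu, Fri
Sep: 30 days, starts Sat → 5 of Sat, Sun
Oct: 31 days, starts Mon → 5 of Mon, Tue, Wed ✓
Nov: 30 days, starts Thu → 5 of Thu, Fri
Dec: 31 days, starts Sat → 5 of Sat, Sun, Mon ✓
Months with five Mondays: Jan, Apr, Jul, Oct, Dec.

5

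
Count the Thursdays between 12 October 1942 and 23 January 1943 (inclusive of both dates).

15 Thursdays

12 October 1942 is a Monday.
From 12 October 1942 to 23 January 1943 is 104 days inclusive.
104 = 7 × 14 + 6, so there are 14 full weeks plus 6 extra days.
Each full week contributes one Thursday: 14 so far.
The 6 extra days are Monday, Tuesday, Wednesday, Thursday, Friday, Saturday — 1 of them qualifies.
Total: 14 + 1 = 15.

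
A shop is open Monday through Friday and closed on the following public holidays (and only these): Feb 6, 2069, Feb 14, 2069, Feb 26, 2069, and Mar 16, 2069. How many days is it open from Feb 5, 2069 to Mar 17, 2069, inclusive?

26 working days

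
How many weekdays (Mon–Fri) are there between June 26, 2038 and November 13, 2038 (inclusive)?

June 26, 2038 is a Saturday.
From June 26, 2038 to November 13, 2038 is 141 days inclusive.
141 = 7 × 20 + 1, so there are 20 full weeks plus 1 extra day.
Each full week contributes 5 weekdays (Mon–Fri): 20 × 5 = 100.
The 1 extra day is Saturday — none qualify.
Total: 100 + 0 = 100.

100 weekdays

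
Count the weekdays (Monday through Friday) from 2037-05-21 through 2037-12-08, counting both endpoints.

2037-05-21 is a Thursday.
That's 202 days from start to end, counting both.
202 = 7 × 28 + 6, so there are 28 full weeks plus 6 extra days.
Each full week contributes 5 weekdays (Mon–Fri): 28 × 5 = 140.
The 6 extra days are Thursday, Friday, Saturday, Sunday, Monday, Tuesday — 4 of them qualify.
Total: 140 + 4 = 144.

144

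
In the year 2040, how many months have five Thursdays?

A month has five Thursdays exactly when Thursday falls within its first (length − 28) days.
Jan: 31 days, starts Sun → 5 of Sun, Mon, Tue
Feb: 29 days, starts Wed → 5 of Wed
Mar: 31 days, starts Thu → 5 of Thu, Fri, Sat ✓
Apr: 30 days, starts Sun → 5 of Sun, Mon
May: 31 days, starts Tue → 5 of Tue, Wed, Thu ✓
Jun: 30 days, starts Fri → 5 of Fri, Sat
Jul: 31 days, starts Sun → 5 of Sun, Mon, Tue
Aug: 31 days, starts Wed → 5 of Wed, Thu, Fri ✓
Sep: 30 days, starts Sat → 5 of Sat, Sun
Oct: 31 days, starts Mon → 5 of Mon, Tue, Wed
Nov: 30 days, starts Thu → 5 of Thu, Fri ✓
Dec: 31 days, starts Sat → 5 of Sat, Sun, Mon
Months with five Thursdays: Mar, May, Aug, Nov.

4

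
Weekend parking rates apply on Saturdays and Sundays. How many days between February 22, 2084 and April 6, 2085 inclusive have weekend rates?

February 22, 2084 is a Tuesday.
That's 410 days from start to end, counting both.
410 = 7 × 58 + 4, so there are 58 full weeks plus 4 extra days.
Each full week contributes 2 weekend days (Sat, Sun): 58 × 2 = 116.
The 4 extra days are Tuesday, Wednesday, Thursday, Friday — none qualify.
Total: 116 + 0 = 116.

116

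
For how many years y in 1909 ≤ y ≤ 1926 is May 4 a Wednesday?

Day of week of May 4 in each year:
1909: Tue, 1910: Wed ✓, 1911: Thu, 1912: Sat, 1913: Sun, 1914: Mon, 1915: Tue, 1916: Thu, 1917: Fri, 1918: Sat, 1919: Sun, 1920: Tue, 1921: Wed ✓, 1922: Thu, 1923: Fri, 1924: Sun, 1925: Mon, 1926: Tue
Wednesdays: 1910, 1921.

2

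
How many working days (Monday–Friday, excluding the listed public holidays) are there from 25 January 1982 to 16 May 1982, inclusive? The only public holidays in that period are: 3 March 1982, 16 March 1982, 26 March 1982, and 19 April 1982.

76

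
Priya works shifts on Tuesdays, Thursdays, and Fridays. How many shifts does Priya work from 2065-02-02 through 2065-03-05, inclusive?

14

2065-02-02 is a Monday.
The range spans 32 days (inclusive of both endpoints).
32 = 7 × 4 + 4, so there are 4 full weeks plus 4 extra days.
Each full week contributes 3 days from the set (Tue, Thu, Fri): 4 × 3 = 12.
The 4 extra days are Mon, Tue, Wed, Thu — 2 of them qualify.
Total: 12 + 2 = 14.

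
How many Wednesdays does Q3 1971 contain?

13

1971-07-01 is a Thursday.
From 1971-07-01 to 1971-09-30 is 92 days inclusive.
92 = 7 × 13 + 1, so there are 13 full weeks plus 1 extra day.
Each full week contributes one Wednesday: 13 so far.
The 1 extra day is Thu — none qualify.
Total: 13 + 0 = 13.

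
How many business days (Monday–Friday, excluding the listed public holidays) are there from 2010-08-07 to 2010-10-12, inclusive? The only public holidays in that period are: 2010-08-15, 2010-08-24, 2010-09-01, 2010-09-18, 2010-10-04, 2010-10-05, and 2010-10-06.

42

2010-08-07 is a Saturday.
From 2010-08-07 to 2010-10-12 is 67 days inclusive.
67 = 7 × 9 + 4, so there are 9 full weeks plus 4 extra days.
Each full week contributes 5 weekdays (Mon–Fri): 9 × 5 = 45.
The 4 extra days are Saturday, Sunday, Monday, Tuesday — 2 of them qualify.
Total: 45 + 2 = 47.
Holidays: 2010-08-15 (Sun); 2010-08-24 (Tue); 2010-09-01 (Wed); 2010-09-18 (Sat); 2010-10-04 (Mon); 2010-10-05 (Tue); 2010-10-06 (Wed).
5 of the 7 holidays fall on weekdays; the rest are weekends and were already excluded.
Business days: 47 − 5 = 42.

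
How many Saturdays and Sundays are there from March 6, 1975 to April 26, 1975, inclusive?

March 6, 1975 is a Thursday.
From March 6, 1975 to April 26, 1975 is 52 days inclusive.
52 = 7 × 7 + 3, so there are 7 full weeks plus 3 extra days.
Each full week contributes 2 weekend days (Sat, Sun): 7 × 2 = 14.
The 3 extra days are Thursday, Friday, Saturday — 1 of them qualifies.
Total: 14 + 1 = 15.

15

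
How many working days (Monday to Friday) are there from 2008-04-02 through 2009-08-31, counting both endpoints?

369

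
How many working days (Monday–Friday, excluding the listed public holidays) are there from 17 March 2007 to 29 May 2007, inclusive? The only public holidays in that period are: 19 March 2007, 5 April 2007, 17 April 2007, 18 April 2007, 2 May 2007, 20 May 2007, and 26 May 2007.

47 working days

17 March 2007 is a Saturday.
That's 74 days from start to end, counting both.
74 = 7 × 10 + 4, so there are 10 full weeks plus 4 extra days.
Each full week contributes 5 weekdays (Mon–Fri): 10 × 5 = 50.
The 4 extra days are Saturday, Sunday, Monday, Tuesday — 2 of them qualify.
Total: 50 + 2 = 52.
Holidays: 19 March 2007 (Mon); 5 April 2007 (Thu); 17 April 2007 (Tue); 18 April 2007 (Wed); 2 May 2007 (Wed); 20 May 2007 (Sun); 26 May 2007 (Sat).
5 of the 7 holidays fall on weekdays; the rest are weekends and were already excluded.
Business days: 52 − 5 = 47.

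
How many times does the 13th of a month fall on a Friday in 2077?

The 13th falls on a Friday when the month's 13th has weekday Fri.
Jan 13 is Wed; Feb 13 is Sat; Mar 13 is Sat; Apr 13 is Tue; May 13 is Thu; Jun 13 is Sun; Jul 13 is Tue; Aug 13 is Fri ✓; Sep 13 is Mon; Oct 13 is Wed; Nov 13 is Sat; Dec 13 is Mon.
Friday the 13ths: Aug.

1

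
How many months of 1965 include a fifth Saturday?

A month has five Saturdays exactly when Saturday falls within its first (length − 28) days.
Jan: 31 days, starts Fri → 5 of Fri, Sat, Sun ✓
Feb: 28 days, starts Mon → 5 of (none)
Mar: 31 days, starts Mon → 5 of Mon, Tue, Wed
Apr: 30 days, starts Thu → 5 of Thu, Fri
May: 31 days, starts Sat → 5 of Sat, Sun, Mon ✓
Jun: 30 days, starts Tue → 5 of Tue, Wed
Jul: 31 days, starts Thu → 5 of Thu, Fri, Sat ✓
Aug: 31 days, starts Sun → 5 of Sun, Mon, Tue
Sep: 30 days, starts Wed → 5 of Wed, Thu
Oct: 31 days, starts Fri → 5 of Fri, Sat, Sun ✓
Nov: 30 days, starts Mon → 5 of Mon, Tue
Dec: 31 days, starts Wed → 5 of Wed, Thu, Fri
Months with five Saturdays: Jan, May, Jul, Oct.

4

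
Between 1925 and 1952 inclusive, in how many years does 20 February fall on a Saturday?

4

Day of week of February 20 in each year:
1925: Fri, 1926: Sat ✓, 1927: Sun, 1928: Mon, 1929: Wed, 1930: Thu, 1931: Fri, 1932: Sat ✓, 1933: Mon, 1934: Tue, 1935: Wed, 1936: Thu, 1937: Sat ✓, 1938: Sun, 1939: Mon, 1940: Tue, 1941: Thu, 1942: Fri, 1943: Sat ✓, 1944: Sun, 1945: Tue, 1946: Wed, 1947: Thu, 1948: Fri, 1949: Sun, 1950: Mon, 1951: Tue, 1952: Wed
Saturdays: 1926, 1932, 1937, 1943.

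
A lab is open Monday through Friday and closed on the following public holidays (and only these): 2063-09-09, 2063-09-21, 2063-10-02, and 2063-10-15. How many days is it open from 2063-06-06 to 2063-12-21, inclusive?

2063-06-06 is a Wednesday.
From 2063-06-06 to 2063-12-21 is 199 days inclusive.
199 = 7 × 28 + 3, so there are 28 full weeks plus 3 extra days.
Each full week contributes 5 weekdays (Mon–Fri): 28 × 5 = 140.
The 3 extra days are Wednesday, Thursday, Friday — 3 of them qualify.
Total: 140 + 3 = 143.
Holidays: 2063-09-09 (Sun); 2063-09-21 (Fri); 2063-10-02 (Tue); 2063-10-15 (Mon).
3 of the 4 holidays fall on weekdays; the rest are weekends and were already excluded.
Business days: 143 − 3 = 140.

140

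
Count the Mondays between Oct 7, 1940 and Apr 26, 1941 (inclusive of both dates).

Oct 7, 1940 is a Monday.
From Oct 7, 1940 to Apr 26, 1941 is 202 days inclusive.
202 = 7 × 28 + 6, so there are 28 full weeks plus 6 extra days.
Each full week contributes one Monday: 28 so far.
The 6 extra days are Mon, Tue, Wed, Thu, Fri, Sat — 1 of them qualifies.
Total: 28 + 1 = 29.

29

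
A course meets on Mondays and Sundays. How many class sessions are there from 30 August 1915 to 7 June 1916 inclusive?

81

30 August 1915 is a Monday.
The range spans 283 days (inclusive of both endpoints).
283 = 7 × 40 + 3, so there are 40 full weeks plus 3 extra days.
Each full week contributes 2 days from the set (Mon, Sun): 40 × 2 = 80.
The 3 extra days are Mon, Tue, Wed — 1 of them qualifies.
Total: 80 + 1 = 81.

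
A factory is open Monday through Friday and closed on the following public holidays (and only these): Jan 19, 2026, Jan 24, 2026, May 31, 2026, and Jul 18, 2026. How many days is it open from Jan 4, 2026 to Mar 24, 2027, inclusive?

317 business days

Jan 4, 2026 is a Sunday.
From Jan 4, 2026 to Mar 24, 2027 is 445 days inclusive.
445 = 7 × 63 + 4, so there are 63 full weeks plus 4 extra days.
Each full week contributes 5 weekdays (Mon–Fri): 63 × 5 = 315.
The 4 extra days are Sun, Mon, Tue, Wed — 3 of them qualify.
Total: 315 + 3 = 318.
Holidays: Jan 19, 2026 (Mon); Jan 24, 2026 (Sat); May 31, 2026 (Sun); Jul 18, 2026 (Sat).
1 of the 4 holidays fall on weekdays; the rest are weekends and were already excluded.
Business days: 318 − 1 = 317.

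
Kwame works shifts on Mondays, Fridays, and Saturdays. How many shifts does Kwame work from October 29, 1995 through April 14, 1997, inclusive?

October 29, 1995 is a Sunday.
The range spans 534 days (inclusive of both endpoints).
534 = 7 × 76 + 2, so there are 76 full weeks plus 2 extra days.
Each full week contributes 3 days from the set (Mon, Fri, Sat): 76 × 3 = 228.
The 2 extra days are Sun, Mon — 1 of them qualifies.
Total: 228 + 1 = 229.

229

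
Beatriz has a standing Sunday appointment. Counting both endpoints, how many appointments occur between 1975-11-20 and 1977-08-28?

1975-11-20 is a Thursday.
From 1975-11-20 to 1977-08-28 is 648 days inclusive.
648 = 7 × 92 + 4, so there are 92 full weeks plus 4 extra days.
Each full week contributes one Sunday: 92 so far.
The 4 extra days are Thu, Fri, Sat, Sun — 1 of them qualifies.
Total: 92 + 1 = 93.

93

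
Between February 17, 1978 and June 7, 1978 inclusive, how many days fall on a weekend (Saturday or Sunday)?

32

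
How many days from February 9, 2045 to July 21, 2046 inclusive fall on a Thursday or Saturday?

152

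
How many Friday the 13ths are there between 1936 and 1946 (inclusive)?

18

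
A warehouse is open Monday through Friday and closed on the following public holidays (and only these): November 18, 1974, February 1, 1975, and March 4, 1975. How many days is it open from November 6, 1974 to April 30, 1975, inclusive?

November 6, 1974 is a Wednesday.
The range spans 176 days (inclusive of both endpoints).
176 = 7 × 25 + 1, so there are 25 full weeks plus 1 extra day.
Each full week contributes 5 weekdays (Mon–Fri): 25 × 5 = 125.
The 1 extra day is Wednesday — 1 of them qualifies.
Total: 125 + 1 = 126.
Holidays: November 18, 1974 (Mon); February 1, 1975 (Sat); March 4, 1975 (Tue).
2 of the 3 holidays fall on weekdays; the rest are weekends and were already excluded.
Business days: 126 − 2 = 124.

124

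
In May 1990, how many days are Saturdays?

4

1990-05-01 is a Tuesday.
From 1990-05-01 to 1990-05-31 is 31 days inclusive.
31 = 7 × 4 + 3, so there are 4 full weeks plus 3 extra days.
Each full week contributes one Saturday: 4 so far.
The 3 extra days are Tuesday, Wednesday, Thursday — none qualify.
Total: 4 + 0 = 4.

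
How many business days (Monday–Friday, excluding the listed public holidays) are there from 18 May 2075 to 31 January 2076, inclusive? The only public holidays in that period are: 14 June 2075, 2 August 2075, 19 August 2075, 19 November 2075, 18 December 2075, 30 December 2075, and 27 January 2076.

178 business days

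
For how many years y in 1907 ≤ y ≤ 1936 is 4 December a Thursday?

4

Day of week of December 4 in each year:
1907: Wed, 1908: Fri, 1909: Sat, 1910: Sun, 1911: Mon, 1912: Wed, 1913: Thu ✓, 1914: Fri, 1915: Sat, 1916: Mon, 1917: Tue, 1918: Wed, 1919: Thu ✓, 1920: Sat, 1921: Sun, 1922: Mon, 1923: Tue, 1924: Thu ✓, 1925: Fri, 1926: Sat, 1927: Sun, 1928: Tue, 1929: Wed, 1930: Thu ✓, 1931: Fri, 1932: Sun, 1933: Mon, 1934: Tue, 1935: Wed, 1936: Fri
Thursdays: 1913, 1919, 1924, 1930.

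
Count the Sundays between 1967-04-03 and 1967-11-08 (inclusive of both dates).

31

1967-04-03 is a Monday.
The range spans 220 days (inclusive of both endpoints).
220 = 7 × 31 + 3, so there are 31 full weeks plus 3 extra days.
Each full week contributes one Sunday: 31 so far.
The 3 extra days are Mon, Tue, Wed — none qualify.
Total: 31 + 0 = 31.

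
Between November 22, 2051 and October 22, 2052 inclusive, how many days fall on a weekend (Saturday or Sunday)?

96

November 22, 2051 is a Wednesday.
From November 22, 2051 to October 22, 2052 is 336 days inclusive.
336 = 7 × 48, so the span is exactly 48 full weeks.
Each full week contributes 2 weekend days (Sat, Sun): 48 × 2 = 96.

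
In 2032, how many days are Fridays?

53

January 1, 2032 is a Thursday.
The range spans 366 days (inclusive of both endpoints).
366 = 7 × 52 + 2, so there are 52 full weeks plus 2 extra days.
Each full week contributes one Friday: 52 so far.
The 2 extra days are Thu, Fri — 1 of them qualifies.
Total: 52 + 1 = 53.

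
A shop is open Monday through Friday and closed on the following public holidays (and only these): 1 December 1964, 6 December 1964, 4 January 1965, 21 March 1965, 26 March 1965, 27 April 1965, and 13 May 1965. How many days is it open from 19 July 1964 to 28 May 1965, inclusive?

19 July 1964 is a Sunday.
The range spans 314 days (inclusive of both endpoints).
314 = 7 × 44 + 6, so there are 44 full weeks plus 6 extra days.
Each full week contributes 5 weekdays (Mon–Fri): 44 × 5 = 220.
The 6 extra days are Sunday, Monday, Tuesday, Wednesday, Thursday, Friday — 5 of them qualify.
Total: 220 + 5 = 225.
Holidays: 1 December 1964 (Tue); 6 December 1964 (Sun); 4 January 1965 (Mon); 21 March 1965 (Sun); 26 March 1965 (Fri); 27 April 1965 (Tue); 13 May 1965 (Thu).
5 of the 7 holidays fall on weekdays; the rest are weekends and were already excluded.
Business days: 225 − 5 = 220.

220 working days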